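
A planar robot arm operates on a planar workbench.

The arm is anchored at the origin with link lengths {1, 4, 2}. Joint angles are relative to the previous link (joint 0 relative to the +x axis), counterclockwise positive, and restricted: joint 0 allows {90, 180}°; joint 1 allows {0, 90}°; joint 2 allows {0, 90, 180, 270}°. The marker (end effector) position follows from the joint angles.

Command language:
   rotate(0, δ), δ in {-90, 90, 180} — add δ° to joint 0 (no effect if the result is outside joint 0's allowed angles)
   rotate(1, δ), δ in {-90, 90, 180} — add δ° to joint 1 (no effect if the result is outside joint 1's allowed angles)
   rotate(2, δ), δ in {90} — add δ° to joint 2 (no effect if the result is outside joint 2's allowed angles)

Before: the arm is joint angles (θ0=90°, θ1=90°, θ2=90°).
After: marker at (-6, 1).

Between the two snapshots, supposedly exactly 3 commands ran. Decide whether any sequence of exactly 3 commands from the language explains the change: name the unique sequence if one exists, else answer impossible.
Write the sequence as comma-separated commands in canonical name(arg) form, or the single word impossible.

rotate(2, 90), rotate(2, 90), rotate(2, 90)

begin: joint angles (θ0=90°, θ1=90°, θ2=90°)
1. rotate(2, 90) → joint angles (θ0=90°, θ1=90°, θ2=180°)
2. rotate(2, 90) → joint angles (θ0=90°, θ1=90°, θ2=270°)
3. rotate(2, 90) → joint angles (θ0=90°, θ1=90°, θ2=0°)
all 343 alternatives checked — unique.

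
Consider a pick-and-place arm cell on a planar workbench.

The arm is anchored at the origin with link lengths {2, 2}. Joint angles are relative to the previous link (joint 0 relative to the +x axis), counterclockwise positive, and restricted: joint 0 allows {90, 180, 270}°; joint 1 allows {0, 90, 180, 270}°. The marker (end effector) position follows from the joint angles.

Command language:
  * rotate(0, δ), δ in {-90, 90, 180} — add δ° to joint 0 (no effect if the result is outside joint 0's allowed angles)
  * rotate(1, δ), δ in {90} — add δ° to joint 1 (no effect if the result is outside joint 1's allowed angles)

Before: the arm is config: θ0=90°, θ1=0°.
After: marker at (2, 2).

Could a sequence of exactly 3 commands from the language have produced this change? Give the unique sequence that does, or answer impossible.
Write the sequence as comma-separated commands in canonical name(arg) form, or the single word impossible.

begin: config: θ0=90°, θ1=0°
t=1 rotate(1, 90) ⇒ config: θ0=90°, θ1=90°
t=2 rotate(1, 90) ⇒ config: θ0=90°, θ1=180°
t=3 rotate(1, 90) ⇒ config: θ0=90°, θ1=270°
no rival 3-sequence matches.

rotate(1, 90), rotate(1, 90), rotate(1, 90)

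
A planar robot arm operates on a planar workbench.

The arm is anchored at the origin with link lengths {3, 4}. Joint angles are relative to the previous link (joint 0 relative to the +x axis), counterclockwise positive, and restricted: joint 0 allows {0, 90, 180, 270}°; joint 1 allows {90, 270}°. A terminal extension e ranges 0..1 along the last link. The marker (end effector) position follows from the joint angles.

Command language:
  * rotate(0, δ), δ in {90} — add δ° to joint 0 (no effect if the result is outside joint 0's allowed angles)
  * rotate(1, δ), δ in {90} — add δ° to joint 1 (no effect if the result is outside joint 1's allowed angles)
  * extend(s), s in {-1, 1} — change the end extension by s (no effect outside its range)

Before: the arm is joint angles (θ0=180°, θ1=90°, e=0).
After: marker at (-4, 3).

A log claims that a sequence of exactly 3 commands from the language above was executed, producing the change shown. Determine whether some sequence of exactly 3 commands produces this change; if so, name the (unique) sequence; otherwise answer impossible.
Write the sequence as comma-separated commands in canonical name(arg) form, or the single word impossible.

initial: joint angles (θ0=180°, θ1=90°, e=0)
t=1 rotate(0, 90) ⇒ joint angles (θ0=270°, θ1=90°, e=0)
t=2 rotate(0, 90) ⇒ joint angles (θ0=0°, θ1=90°, e=0)
t=3 rotate(0, 90) ⇒ joint angles (θ0=90°, θ1=90°, e=0)
no rival 3-sequence matches.

rotate(0, 90), rotate(0, 90), rotate(0, 90)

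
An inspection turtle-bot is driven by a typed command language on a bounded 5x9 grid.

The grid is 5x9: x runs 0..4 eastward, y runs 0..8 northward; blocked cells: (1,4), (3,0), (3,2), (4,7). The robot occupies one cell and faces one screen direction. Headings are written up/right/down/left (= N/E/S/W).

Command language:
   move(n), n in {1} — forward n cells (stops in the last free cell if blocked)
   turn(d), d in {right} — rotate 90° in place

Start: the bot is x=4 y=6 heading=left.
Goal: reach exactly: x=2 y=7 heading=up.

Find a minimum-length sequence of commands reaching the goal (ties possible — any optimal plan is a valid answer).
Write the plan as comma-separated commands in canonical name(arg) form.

move(1), move(1), turn(right), move(1)

t0: x=4 y=6 heading=left
step 1 (move(1)): x=3 y=6 heading=left
step 2 (move(1)): x=2 y=6 heading=left
step 3 (turn(right)): x=2 y=6 heading=up
step 4 (move(1)): x=2 y=7 heading=up
minimal: 4 command(s), checked below 4.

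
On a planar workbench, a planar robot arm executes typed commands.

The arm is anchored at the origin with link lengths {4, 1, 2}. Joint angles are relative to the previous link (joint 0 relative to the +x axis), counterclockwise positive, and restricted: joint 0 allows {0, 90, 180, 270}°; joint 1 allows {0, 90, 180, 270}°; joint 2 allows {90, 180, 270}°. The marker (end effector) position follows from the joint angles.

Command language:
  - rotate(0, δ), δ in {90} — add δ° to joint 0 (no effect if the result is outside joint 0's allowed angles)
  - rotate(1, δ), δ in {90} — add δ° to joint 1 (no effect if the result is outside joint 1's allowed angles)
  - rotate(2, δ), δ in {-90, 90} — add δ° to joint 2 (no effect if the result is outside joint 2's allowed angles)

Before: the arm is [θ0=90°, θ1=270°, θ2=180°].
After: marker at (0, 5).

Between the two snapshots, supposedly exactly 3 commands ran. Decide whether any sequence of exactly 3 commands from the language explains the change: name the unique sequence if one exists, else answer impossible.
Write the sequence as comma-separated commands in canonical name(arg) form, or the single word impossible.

initial: [θ0=90°, θ1=270°, θ2=180°]
1. rotate(1, 90) → [θ0=90°, θ1=0°, θ2=180°]
2. rotate(1, 90) → [θ0=90°, θ1=90°, θ2=180°]
3. rotate(1, 90) → [θ0=90°, θ1=180°, θ2=180°]
no other 3-command option fits: unique.

rotate(1, 90), rotate(1, 90), rotate(1, 90)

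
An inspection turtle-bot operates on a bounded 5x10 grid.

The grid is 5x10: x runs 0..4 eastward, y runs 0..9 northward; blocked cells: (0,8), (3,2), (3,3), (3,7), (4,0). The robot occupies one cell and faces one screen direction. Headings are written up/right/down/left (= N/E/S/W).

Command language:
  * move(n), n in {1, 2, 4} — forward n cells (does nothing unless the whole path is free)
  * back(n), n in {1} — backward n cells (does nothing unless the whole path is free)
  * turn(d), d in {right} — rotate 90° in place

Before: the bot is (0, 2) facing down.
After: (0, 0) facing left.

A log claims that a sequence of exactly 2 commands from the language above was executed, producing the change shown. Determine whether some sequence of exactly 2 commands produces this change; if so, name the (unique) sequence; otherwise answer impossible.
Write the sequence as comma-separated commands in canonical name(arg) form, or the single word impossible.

key: position moved to (0,0) AND the heading swung to W — translation plus rotation needed
begin: (0, 2) facing down
t=1 move(2) ⇒ (0, 0) facing down
t=2 turn(right) ⇒ (0, 0) facing left
no rival 2-sequence matches.

move(2), turn(right)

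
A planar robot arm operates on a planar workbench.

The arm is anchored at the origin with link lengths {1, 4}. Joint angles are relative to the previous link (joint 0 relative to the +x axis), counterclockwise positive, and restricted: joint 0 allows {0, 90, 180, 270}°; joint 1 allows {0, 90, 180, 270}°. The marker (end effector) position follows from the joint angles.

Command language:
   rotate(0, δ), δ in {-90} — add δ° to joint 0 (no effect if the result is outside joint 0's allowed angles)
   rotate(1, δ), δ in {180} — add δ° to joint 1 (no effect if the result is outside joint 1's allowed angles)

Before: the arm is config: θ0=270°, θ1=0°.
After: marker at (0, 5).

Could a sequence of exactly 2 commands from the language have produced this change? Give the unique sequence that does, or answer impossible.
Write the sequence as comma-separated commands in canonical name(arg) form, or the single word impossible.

rotate(0, -90), rotate(0, -90)

t0: config: θ0=270°, θ1=0°
t=1 rotate(0, -90) ⇒ config: θ0=180°, θ1=0°
t=2 rotate(0, -90) ⇒ config: θ0=90°, θ1=0°
all 4 alternatives checked — unique.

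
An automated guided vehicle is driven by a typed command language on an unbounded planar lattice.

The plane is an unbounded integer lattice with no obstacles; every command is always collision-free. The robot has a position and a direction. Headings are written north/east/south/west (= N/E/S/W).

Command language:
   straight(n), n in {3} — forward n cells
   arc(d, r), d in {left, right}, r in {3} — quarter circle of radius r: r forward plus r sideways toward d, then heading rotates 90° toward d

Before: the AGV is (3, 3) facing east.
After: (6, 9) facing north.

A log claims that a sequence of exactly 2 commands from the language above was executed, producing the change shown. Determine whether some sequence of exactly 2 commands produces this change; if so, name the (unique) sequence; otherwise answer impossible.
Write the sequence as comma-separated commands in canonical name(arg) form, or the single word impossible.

arc(left, 3), straight(3)

key: position moved to (6,9) AND the heading swung to N — translation plus rotation needed
from: (3, 3) facing east
t=1 arc(left, 3) ⇒ (6, 6) facing north
t=2 straight(3) ⇒ (6, 9) facing north
all 9 alternatives checked — unique.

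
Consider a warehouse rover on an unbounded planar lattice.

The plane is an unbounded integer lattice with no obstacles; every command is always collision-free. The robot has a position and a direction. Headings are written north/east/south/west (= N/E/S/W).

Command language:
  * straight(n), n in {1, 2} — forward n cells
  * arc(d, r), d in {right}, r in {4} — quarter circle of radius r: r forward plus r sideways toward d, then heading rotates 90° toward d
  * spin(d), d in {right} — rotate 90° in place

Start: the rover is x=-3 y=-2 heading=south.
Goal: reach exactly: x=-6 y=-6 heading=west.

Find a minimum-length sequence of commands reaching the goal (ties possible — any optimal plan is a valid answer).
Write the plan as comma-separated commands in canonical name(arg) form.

straight(2), straight(2), spin(right), straight(2), straight(1)

t0: x=-3 y=-2 heading=south
1. straight(2) → x=-3 y=-4 heading=south
2. straight(2) → x=-3 y=-6 heading=south
3. spin(right) → x=-3 y=-6 heading=west
4. straight(2) → x=-5 y=-6 heading=west
5. straight(1) → x=-6 y=-6 heading=west
no 4-step plan works, so 5 is optimal.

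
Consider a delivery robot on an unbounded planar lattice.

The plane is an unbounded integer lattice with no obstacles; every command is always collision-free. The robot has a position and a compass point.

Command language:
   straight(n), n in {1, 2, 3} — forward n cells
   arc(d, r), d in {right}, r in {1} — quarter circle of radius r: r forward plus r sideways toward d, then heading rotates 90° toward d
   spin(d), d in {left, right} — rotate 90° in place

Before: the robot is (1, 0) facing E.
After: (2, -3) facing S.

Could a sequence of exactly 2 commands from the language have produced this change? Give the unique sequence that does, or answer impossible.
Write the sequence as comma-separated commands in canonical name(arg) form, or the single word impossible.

key: cell and facing (now S) both changed — the 2 commands mix motion and turning
begin: (1, 0) facing E
t=1 arc(right, 1) ⇒ (2, -1) facing S
t=2 straight(2) ⇒ (2, -3) facing S
no other 2-command option fits: unique.

arc(right, 1), straight(2)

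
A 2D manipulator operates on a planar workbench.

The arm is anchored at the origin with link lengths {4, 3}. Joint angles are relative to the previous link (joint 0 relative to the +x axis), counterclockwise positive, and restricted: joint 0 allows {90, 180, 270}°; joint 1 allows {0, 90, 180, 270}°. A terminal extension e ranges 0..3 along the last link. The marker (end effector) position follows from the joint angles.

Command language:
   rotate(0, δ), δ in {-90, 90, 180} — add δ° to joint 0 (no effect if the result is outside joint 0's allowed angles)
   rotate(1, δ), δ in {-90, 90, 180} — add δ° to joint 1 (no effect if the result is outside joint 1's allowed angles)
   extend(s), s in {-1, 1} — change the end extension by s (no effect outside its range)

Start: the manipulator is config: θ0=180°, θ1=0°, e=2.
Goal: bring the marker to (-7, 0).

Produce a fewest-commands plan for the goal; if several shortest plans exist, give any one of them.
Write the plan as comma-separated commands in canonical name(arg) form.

start: config: θ0=180°, θ1=0°, e=2
t=1 extend(-1) ⇒ config: θ0=180°, θ1=0°, e=1
t=2 extend(-1) ⇒ config: θ0=180°, θ1=0°, e=0
nothing shorter than 2 reaches the goal.

extend(-1), extend(-1)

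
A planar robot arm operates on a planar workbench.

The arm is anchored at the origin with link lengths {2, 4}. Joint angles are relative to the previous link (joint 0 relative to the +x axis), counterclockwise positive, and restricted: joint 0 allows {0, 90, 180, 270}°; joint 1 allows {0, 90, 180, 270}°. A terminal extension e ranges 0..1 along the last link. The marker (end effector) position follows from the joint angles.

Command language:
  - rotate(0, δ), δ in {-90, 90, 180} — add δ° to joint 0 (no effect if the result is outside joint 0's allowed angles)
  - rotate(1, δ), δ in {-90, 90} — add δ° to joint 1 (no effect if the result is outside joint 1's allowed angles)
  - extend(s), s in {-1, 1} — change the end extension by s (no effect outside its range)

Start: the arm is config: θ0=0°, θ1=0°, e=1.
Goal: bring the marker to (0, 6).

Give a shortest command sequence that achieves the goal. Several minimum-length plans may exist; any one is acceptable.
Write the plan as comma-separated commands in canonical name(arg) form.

initial: config: θ0=0°, θ1=0°, e=1
1. extend(-1) → config: θ0=0°, θ1=0°, e=0
2. rotate(0, 90) → config: θ0=90°, θ1=0°, e=0
minimal: 2 command(s), checked below 2.

extend(-1), rotate(0, 90)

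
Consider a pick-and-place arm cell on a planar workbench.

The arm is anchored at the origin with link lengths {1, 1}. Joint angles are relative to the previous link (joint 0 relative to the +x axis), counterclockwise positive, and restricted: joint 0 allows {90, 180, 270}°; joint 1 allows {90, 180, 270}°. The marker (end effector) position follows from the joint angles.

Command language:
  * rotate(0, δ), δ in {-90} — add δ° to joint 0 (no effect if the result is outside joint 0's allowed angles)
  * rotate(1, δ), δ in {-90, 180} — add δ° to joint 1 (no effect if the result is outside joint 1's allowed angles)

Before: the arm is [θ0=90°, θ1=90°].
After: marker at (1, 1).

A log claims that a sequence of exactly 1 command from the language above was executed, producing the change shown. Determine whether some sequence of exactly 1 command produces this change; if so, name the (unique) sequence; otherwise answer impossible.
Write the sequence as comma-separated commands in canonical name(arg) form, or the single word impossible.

rotate(1, 180)

initial: [θ0=90°, θ1=90°]
t=1 rotate(1, 180) ⇒ [θ0=90°, θ1=270°]
uniquely the one of 3 1-step routes that fits.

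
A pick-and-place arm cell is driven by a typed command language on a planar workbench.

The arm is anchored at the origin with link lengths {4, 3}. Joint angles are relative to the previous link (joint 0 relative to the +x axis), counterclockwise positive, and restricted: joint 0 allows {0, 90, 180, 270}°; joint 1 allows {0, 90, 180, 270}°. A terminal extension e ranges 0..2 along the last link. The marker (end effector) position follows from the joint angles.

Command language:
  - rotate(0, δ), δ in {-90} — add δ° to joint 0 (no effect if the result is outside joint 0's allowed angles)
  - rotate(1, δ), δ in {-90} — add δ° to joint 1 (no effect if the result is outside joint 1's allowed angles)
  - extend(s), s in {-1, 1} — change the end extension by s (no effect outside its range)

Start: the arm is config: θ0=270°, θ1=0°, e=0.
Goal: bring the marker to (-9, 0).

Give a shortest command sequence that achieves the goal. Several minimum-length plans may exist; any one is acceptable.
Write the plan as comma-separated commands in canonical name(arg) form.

start: config: θ0=270°, θ1=0°, e=0
t=1 extend(1) ⇒ config: θ0=270°, θ1=0°, e=1
t=2 extend(1) ⇒ config: θ0=270°, θ1=0°, e=2
t=3 rotate(0, -90) ⇒ config: θ0=180°, θ1=0°, e=2
no 2-step plan works, so 3 is optimal.

extend(1), extend(1), rotate(0, -90)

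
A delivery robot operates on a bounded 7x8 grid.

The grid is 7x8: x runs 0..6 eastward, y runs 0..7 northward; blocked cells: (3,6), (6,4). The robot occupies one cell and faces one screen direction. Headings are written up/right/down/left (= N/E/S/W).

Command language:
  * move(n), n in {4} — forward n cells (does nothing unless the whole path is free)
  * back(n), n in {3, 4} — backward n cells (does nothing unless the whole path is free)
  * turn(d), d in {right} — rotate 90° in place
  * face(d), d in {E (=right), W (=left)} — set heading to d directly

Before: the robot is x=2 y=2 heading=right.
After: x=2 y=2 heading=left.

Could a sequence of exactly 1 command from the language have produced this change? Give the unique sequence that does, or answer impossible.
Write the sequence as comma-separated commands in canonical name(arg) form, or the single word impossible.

face(W)

key: (2,2) unchanged — the single command moves nothing
initial: x=2 y=2 heading=right
[1] after face(W): x=2 y=2 heading=left
uniquely the one of 6 1-step routes that fits.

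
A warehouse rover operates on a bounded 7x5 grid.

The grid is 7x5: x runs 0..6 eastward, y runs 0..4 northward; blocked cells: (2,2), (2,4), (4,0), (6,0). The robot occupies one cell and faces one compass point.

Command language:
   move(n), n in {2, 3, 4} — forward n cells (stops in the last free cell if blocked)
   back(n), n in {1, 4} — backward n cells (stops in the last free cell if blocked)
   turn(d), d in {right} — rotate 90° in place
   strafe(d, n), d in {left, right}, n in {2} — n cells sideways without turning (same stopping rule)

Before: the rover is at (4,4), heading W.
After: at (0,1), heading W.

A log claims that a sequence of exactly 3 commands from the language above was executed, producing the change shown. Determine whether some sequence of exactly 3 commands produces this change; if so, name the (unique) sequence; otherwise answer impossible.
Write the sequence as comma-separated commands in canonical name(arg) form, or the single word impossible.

strafe(left, 2), strafe(left, 2), move(4)

key: running move(4) before strafe(left, 2) would end elsewhere — order is forced
initial: at (4,4), heading W
1. strafe(left, 2) → at (4,2), heading W
2. strafe(left, 2) → at (4,1), heading W
3. move(4) → at (0,1), heading W
no other 3-command option fits: unique.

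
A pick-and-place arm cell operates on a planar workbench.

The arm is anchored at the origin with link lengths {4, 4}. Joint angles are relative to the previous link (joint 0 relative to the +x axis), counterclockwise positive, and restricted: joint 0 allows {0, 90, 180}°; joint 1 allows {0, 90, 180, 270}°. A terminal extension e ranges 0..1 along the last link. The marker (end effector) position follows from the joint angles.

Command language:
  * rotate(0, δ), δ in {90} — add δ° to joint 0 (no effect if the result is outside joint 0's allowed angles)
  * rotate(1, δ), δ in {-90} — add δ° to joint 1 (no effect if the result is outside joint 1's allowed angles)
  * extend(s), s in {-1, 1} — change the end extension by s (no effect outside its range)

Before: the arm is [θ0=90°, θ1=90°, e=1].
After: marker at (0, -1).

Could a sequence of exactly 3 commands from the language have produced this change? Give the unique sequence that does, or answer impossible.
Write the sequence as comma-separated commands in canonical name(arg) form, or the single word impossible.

rotate(1, -90), rotate(1, -90), rotate(1, -90)

t0: [θ0=90°, θ1=90°, e=1]
1. rotate(1, -90) → [θ0=90°, θ1=0°, e=1]
2. rotate(1, -90) → [θ0=90°, θ1=270°, e=1]
3. rotate(1, -90) → [θ0=90°, θ1=180°, e=1]
uniquely the one of 64 3-step routes that fits.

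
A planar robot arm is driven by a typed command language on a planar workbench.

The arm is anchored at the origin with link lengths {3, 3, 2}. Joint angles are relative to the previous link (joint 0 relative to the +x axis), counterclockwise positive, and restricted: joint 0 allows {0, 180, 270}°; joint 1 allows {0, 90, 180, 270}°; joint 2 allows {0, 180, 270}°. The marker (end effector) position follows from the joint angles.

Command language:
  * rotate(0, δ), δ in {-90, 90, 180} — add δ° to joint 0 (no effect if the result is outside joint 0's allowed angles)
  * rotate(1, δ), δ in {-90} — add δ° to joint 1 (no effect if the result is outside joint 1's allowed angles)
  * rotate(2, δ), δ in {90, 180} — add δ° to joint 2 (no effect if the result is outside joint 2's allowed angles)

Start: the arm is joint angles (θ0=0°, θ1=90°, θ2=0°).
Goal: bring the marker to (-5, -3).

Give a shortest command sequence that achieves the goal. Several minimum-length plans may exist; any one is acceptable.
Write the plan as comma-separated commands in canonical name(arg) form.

rotate(0, -90), rotate(1, -90), rotate(1, -90)

initial: joint angles (θ0=0°, θ1=90°, θ2=0°)
step 1 (rotate(0, -90)): joint angles (θ0=270°, θ1=90°, θ2=0°)
step 2 (rotate(1, -90)): joint angles (θ0=270°, θ1=0°, θ2=0°)
step 3 (rotate(1, -90)): joint angles (θ0=270°, θ1=270°, θ2=0°)
minimal: 3 command(s), checked below 3.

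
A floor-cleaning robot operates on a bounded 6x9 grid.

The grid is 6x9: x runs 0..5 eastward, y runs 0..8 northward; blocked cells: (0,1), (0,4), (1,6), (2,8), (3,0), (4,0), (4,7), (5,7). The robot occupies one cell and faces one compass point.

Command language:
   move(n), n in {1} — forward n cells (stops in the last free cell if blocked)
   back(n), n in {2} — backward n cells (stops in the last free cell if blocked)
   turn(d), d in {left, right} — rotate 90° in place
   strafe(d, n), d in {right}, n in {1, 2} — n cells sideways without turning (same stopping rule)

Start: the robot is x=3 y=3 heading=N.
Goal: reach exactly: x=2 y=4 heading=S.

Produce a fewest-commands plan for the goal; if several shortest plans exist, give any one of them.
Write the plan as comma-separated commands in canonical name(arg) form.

turn(left), move(1), strafe(right, 1), turn(left)

t0: x=3 y=3 heading=N
1. turn(left) → x=3 y=3 heading=W
2. move(1) → x=2 y=3 heading=W
3. strafe(right, 1) → x=2 y=4 heading=W
4. turn(left) → x=2 y=4 heading=S
no 3-step plan works, so 4 is optimal.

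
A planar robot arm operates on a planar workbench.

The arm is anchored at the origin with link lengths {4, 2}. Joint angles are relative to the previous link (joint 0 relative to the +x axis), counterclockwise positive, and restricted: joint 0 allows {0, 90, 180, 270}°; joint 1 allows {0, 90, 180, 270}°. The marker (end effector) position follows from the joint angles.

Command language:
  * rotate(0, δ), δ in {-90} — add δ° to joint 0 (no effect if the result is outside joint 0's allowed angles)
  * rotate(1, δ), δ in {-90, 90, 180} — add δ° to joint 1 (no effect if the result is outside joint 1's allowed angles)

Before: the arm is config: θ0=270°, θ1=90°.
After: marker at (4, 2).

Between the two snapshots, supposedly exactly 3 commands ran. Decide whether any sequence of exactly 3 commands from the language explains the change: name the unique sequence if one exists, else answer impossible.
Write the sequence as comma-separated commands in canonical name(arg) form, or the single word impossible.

begin: config: θ0=270°, θ1=90°
t=1 rotate(0, -90) ⇒ config: θ0=180°, θ1=90°
t=2 rotate(0, -90) ⇒ config: θ0=90°, θ1=90°
t=3 rotate(0, -90) ⇒ config: θ0=0°, θ1=90°
no rival 3-sequence matches.

rotate(0, -90), rotate(0, -90), rotate(0, -90)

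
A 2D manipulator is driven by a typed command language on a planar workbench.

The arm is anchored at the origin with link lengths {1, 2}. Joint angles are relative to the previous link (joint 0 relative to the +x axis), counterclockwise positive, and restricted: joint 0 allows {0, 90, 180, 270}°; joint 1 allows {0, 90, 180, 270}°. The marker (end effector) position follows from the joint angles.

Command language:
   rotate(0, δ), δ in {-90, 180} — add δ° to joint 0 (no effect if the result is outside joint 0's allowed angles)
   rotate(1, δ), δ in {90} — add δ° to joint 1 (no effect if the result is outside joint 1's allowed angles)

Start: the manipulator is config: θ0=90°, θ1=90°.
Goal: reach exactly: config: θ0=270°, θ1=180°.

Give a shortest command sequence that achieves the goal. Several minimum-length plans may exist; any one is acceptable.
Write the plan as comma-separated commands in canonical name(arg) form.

rotate(1, 90), rotate(0, 180)

t0: config: θ0=90°, θ1=90°
step 1 (rotate(1, 90)): config: θ0=90°, θ1=180°
step 2 (rotate(0, 180)): config: θ0=270°, θ1=180°
no 1-step plan works, so 2 is optimal.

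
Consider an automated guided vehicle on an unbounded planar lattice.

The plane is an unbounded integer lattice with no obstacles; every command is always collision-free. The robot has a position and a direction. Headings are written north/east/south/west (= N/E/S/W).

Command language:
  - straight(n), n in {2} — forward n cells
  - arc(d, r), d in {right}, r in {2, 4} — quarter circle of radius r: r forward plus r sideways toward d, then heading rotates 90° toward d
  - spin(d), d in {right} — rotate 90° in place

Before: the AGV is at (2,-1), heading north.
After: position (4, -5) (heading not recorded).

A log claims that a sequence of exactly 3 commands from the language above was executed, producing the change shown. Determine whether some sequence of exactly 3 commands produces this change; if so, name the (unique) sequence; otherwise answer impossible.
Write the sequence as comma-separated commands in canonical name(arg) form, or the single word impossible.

key: running straight(2) before spin(right) would end elsewhere — order is forced
begin: at (2,-1), heading north
step 1 (spin(right)): at (2,-1), heading east
step 2 (arc(right, 2)): at (4,-3), heading south
step 3 (straight(2)): at (4,-5), heading south
no other 3-command option fits: unique.

spin(right), arc(right, 2), straight(2)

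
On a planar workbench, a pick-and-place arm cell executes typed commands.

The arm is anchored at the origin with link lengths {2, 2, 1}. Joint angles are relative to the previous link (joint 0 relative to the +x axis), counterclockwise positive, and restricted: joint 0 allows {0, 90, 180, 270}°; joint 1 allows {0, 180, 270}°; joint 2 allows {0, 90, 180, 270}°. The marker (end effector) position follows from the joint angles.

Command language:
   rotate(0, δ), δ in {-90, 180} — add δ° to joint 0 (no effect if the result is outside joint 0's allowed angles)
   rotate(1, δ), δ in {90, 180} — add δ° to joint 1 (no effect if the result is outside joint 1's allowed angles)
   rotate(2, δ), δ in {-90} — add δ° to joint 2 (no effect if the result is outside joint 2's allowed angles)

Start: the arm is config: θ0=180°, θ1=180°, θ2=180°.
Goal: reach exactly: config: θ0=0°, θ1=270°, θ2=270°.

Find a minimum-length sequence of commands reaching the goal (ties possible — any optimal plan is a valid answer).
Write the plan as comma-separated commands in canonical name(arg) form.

rotate(1, 90), rotate(2, -90), rotate(2, -90), rotate(2, -90), rotate(0, 180)

start: config: θ0=180°, θ1=180°, θ2=180°
1. rotate(1, 90) → config: θ0=180°, θ1=270°, θ2=180°
2. rotate(2, -90) → config: θ0=180°, θ1=270°, θ2=90°
3. rotate(2, -90) → config: θ0=180°, θ1=270°, θ2=0°
4. rotate(2, -90) → config: θ0=180°, θ1=270°, θ2=270°
5. rotate(0, 180) → config: θ0=0°, θ1=270°, θ2=270°
nothing shorter than 5 reaches the goal.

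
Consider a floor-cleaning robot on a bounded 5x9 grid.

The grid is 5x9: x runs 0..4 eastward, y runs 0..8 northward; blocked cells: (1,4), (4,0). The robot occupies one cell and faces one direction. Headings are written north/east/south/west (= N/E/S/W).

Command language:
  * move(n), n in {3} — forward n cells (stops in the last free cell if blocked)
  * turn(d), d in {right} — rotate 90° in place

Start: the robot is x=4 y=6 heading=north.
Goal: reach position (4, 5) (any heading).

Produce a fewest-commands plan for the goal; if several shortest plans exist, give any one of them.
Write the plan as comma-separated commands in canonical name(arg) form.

move(3), turn(right), turn(right), move(3)

initial: x=4 y=6 heading=north
1. move(3) → x=4 y=8 heading=north
2. turn(right) → x=4 y=8 heading=east
3. turn(right) → x=4 y=8 heading=south
4. move(3) → x=4 y=5 heading=south
no 3-step plan works, so 4 is optimal.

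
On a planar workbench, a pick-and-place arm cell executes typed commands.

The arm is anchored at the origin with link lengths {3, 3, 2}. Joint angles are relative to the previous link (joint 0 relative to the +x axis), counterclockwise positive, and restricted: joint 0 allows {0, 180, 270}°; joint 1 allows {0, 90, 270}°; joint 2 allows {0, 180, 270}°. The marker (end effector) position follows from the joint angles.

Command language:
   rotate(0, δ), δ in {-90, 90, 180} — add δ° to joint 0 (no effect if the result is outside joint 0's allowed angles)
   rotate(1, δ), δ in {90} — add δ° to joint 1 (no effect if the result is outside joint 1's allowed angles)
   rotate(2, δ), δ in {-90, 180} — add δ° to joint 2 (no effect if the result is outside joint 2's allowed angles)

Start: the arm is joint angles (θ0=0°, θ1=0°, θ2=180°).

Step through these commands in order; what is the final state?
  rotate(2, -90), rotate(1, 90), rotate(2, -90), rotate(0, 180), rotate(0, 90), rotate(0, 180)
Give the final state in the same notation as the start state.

t0: joint angles (θ0=0°, θ1=0°, θ2=180°)
step 1 (rotate(2, -90)): joint angles (θ0=0°, θ1=0°, θ2=180°)
step 2 (rotate(1, 90)): joint angles (θ0=0°, θ1=90°, θ2=180°)
step 3 (rotate(2, -90)): joint angles (θ0=0°, θ1=90°, θ2=180°)
step 4 (rotate(0, 180)): joint angles (θ0=180°, θ1=90°, θ2=180°)
step 5 (rotate(0, 90)): joint angles (θ0=270°, θ1=90°, θ2=180°)
step 6 (rotate(0, 180)): joint angles (θ0=270°, θ1=90°, θ2=180°)

joint angles (θ0=270°, θ1=90°, θ2=180°)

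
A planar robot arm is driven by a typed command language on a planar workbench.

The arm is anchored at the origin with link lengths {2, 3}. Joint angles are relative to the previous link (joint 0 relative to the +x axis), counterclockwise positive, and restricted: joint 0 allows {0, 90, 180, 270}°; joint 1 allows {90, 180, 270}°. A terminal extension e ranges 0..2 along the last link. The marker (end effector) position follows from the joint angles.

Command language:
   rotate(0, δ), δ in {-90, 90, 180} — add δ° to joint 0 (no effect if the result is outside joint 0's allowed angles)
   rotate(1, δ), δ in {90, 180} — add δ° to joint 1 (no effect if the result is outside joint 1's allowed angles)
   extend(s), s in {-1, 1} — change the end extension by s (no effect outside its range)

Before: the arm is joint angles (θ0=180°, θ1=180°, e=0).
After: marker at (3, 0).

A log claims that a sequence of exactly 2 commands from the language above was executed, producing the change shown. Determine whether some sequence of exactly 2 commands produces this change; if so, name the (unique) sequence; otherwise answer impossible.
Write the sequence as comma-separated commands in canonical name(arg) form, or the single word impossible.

t0: joint angles (θ0=180°, θ1=180°, e=0)
1. extend(1) → joint angles (θ0=180°, θ1=180°, e=1)
2. extend(1) → joint angles (θ0=180°, θ1=180°, e=2)
no other 2-command option fits: unique.

extend(1), extend(1)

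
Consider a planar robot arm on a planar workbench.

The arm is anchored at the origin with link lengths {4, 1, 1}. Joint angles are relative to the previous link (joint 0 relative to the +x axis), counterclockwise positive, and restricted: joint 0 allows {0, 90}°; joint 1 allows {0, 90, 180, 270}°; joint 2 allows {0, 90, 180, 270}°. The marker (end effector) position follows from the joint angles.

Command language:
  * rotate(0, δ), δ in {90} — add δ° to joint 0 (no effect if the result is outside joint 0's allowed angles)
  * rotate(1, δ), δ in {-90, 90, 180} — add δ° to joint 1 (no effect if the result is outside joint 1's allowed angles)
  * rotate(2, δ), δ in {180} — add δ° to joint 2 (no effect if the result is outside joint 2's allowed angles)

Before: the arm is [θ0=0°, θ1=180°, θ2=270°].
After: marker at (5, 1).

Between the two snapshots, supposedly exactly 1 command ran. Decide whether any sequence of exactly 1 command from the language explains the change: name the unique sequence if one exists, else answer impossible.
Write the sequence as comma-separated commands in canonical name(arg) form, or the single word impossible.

rotate(1, -90)

t0: [θ0=0°, θ1=180°, θ2=270°]
1. rotate(1, -90) → [θ0=0°, θ1=90°, θ2=270°]
no other 1-command option fits: unique.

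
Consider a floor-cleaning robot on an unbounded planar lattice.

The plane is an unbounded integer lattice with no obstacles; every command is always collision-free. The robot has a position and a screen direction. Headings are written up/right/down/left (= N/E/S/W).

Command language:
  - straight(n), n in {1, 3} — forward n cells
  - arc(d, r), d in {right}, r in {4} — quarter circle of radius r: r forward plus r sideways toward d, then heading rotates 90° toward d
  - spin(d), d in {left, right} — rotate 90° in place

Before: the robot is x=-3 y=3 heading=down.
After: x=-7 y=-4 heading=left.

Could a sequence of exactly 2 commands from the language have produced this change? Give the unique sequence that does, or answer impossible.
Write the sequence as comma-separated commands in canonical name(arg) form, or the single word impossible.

key: running arc(right, 4) before straight(3) would end elsewhere — order is forced
begin: x=-3 y=3 heading=down
1. straight(3) → x=-3 y=0 heading=down
2. arc(right, 4) → x=-7 y=-4 heading=left
no rival 2-sequence matches.

straight(3), arc(right, 4)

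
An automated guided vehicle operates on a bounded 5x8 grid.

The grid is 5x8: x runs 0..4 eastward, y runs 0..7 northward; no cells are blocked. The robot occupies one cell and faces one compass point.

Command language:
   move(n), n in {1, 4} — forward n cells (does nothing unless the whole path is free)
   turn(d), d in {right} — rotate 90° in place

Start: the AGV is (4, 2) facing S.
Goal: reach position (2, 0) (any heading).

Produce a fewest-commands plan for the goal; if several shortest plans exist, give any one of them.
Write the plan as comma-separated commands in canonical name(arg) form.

from: (4, 2) facing S
[1] after move(1): (4, 1) facing S
[2] after move(1): (4, 0) facing S
[3] after turn(right): (4, 0) facing W
[4] after move(1): (3, 0) facing W
[5] after move(1): (2, 0) facing W
minimal: 5 command(s), checked below 5.

move(1), move(1), turn(right), move(1), move(1)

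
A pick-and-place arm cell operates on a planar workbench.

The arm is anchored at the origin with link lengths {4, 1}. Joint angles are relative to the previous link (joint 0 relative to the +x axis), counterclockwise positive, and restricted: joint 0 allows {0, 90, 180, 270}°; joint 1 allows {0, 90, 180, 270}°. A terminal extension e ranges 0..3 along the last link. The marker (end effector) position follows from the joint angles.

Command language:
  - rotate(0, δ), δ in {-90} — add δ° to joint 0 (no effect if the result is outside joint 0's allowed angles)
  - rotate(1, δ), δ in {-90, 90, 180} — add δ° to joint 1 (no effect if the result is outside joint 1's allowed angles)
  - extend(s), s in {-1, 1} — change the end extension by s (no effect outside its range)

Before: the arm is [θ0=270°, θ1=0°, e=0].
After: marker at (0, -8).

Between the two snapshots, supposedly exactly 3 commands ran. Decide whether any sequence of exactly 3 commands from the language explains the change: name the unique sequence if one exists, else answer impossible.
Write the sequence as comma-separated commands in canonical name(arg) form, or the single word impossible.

start: [θ0=270°, θ1=0°, e=0]
1. extend(1) → [θ0=270°, θ1=0°, e=1]
2. extend(1) → [θ0=270°, θ1=0°, e=2]
3. extend(1) → [θ0=270°, θ1=0°, e=3]
no rival 3-sequence matches.

extend(1), extend(1), extend(1)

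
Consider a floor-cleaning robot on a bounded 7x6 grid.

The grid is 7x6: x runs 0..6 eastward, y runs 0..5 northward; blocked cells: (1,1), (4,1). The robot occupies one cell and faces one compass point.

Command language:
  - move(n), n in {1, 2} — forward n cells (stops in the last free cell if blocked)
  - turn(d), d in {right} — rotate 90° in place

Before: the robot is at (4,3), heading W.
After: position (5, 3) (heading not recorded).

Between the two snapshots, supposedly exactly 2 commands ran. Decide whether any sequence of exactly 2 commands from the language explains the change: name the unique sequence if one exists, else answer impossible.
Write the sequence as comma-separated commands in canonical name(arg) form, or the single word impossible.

all 9 sequences checked — none match.

impossible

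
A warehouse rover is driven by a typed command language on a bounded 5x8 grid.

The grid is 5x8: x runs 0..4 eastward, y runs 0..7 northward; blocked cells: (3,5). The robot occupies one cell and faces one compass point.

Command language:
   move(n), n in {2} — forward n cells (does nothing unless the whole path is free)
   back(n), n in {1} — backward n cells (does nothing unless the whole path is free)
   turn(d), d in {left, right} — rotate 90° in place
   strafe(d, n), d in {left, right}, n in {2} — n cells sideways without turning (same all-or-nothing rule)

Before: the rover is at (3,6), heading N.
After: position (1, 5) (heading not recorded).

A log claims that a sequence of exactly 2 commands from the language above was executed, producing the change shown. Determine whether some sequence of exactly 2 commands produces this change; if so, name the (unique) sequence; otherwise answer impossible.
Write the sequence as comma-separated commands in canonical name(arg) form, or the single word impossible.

strafe(left, 2), back(1)

key: running back(1) before strafe(left, 2) would end elsewhere — order is forced
start: at (3,6), heading N
step 1 (strafe(left, 2)): at (1,6), heading N
step 2 (back(1)): at (1,5), heading N
no rival 2-sequence matches.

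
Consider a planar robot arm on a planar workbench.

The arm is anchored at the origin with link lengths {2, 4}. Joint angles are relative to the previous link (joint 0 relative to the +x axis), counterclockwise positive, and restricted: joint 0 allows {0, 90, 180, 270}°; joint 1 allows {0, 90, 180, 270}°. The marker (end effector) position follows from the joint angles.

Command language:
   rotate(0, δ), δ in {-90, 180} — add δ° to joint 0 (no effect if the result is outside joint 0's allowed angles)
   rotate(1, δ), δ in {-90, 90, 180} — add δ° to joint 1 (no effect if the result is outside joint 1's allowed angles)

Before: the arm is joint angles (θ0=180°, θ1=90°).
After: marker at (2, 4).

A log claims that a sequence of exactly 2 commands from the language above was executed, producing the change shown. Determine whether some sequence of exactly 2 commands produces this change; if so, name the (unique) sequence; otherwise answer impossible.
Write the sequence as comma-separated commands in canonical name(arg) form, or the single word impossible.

rotate(0, -90), rotate(0, -90)

start: joint angles (θ0=180°, θ1=90°)
1. rotate(0, -90) → joint angles (θ0=90°, θ1=90°)
2. rotate(0, -90) → joint angles (θ0=0°, θ1=90°)
uniquely the one of 25 2-step routes that fits.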